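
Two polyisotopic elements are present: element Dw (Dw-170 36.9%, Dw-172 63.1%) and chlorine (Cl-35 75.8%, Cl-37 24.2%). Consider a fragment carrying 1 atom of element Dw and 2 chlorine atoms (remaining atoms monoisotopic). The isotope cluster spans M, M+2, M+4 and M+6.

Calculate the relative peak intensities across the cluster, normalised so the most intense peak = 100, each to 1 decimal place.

42.6 : 100.0 : 50.8 : 7.4

Element Dw pattern (n=1): 0.3690 : 0.6310
Chlorine pattern (n=2): 0.574564 : 0.366872 : 0.058564
Convolve the two distributions (both contribute in 2-u steps):
  M: 0.3690×0.574564 = 0.212014
  M+2: 0.3690×0.366872 + 0.6310×0.574564 = 0.497926
  M+4: 0.3690×0.058564 + 0.6310×0.366872 = 0.253106
  M+6: 0.6310×0.058564 = 0.036954
Scale to base peak (0.497926) = 100: 42.6 : 100.0 : 50.8 : 7.4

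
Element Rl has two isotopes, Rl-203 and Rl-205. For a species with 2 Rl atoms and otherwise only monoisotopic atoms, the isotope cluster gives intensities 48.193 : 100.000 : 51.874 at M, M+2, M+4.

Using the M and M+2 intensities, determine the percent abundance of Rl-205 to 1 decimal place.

If p is the fraction of Rl that is Rl-203, then I(M+2)/I(M) = [C(2,1)·p^1·(1−p)] / p^2 = 2·(1−p)/p = 100.000/48.193 = 2.0750
(1−p)/p = 2.0750/2 = 1.0375  ⇒  p = 1/(1 + 1.0375) = 0.4908
Rl-203: 49.1%, Rl-205: 50.9%.

50.9%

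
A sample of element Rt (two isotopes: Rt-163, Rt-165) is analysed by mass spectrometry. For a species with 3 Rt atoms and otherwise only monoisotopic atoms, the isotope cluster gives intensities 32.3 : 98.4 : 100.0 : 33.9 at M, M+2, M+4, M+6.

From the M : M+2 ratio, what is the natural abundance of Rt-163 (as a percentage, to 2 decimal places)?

49.62%

Write p for the Rt-163 fraction. I(M+2)/I(M) = [C(3,1)·p^2·(1−p)] / p^3 = 3·(1−p)/p = 98.4/32.3 = 3.0464
(1−p)/p = 3.0464/3 = 1.0155  ⇒  p = 1/(1 + 1.0155) = 0.4962
Rt-163: 49.62%, Rt-165: 50.38%.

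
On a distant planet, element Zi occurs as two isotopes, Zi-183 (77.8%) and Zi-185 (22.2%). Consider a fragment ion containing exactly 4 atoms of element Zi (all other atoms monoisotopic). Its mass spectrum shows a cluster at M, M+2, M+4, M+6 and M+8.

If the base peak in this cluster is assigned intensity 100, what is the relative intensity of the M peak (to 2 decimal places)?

(0.778 + 0.222)^4 gives M 0.3664, M+2 0.4182, M+4 0.1790, M+6 0.0340, M+8 0.0024; the largest is M+2.
P(M+2) = C(4,1) × 0.778^3 × 0.222^1 = 4 × 0.47091095 × 0.2220 = 0.418169 (base)
P(M) = C(4,0) × 0.778^4 × 0.222^0 = 1 × 0.36636872 × 1.0000 = 0.366369
Relative intensity = 0.366369 / 0.418169 × 100 = 87.61

87.61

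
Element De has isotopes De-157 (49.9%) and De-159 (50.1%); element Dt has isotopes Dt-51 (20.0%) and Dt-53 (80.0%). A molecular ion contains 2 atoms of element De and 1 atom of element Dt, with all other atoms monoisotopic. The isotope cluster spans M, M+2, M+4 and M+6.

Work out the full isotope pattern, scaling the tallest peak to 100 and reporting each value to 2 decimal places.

11.06 : 66.46 : 100.00 : 44.60

Element De pattern (n=2): 0.249001 : 0.499998 : 0.251001
Element Dt pattern (n=1): 0.2000 : 0.8000
Convolve the two distributions (both contribute in 2-u steps):
  M: 0.249001×0.2000 = 0.049800
  M+2: 0.249001×0.8000 + 0.499998×0.2000 = 0.299200
  M+4: 0.499998×0.8000 + 0.251001×0.2000 = 0.450199
  M+6: 0.251001×0.8000 = 0.200801
Scale to base peak (0.450199) = 100: 11.06 : 66.46 : 100.00 : 44.60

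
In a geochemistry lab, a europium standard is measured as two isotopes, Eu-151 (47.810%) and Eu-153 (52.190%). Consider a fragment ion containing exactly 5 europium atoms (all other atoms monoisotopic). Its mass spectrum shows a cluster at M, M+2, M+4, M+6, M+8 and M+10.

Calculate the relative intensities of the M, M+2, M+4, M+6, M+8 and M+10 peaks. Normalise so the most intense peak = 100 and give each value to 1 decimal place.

7.7 : 42.0 : 91.6 : 100.0 : 54.6 : 11.9

Expanding (0.47810 + 0.52190)^5:
P(M) = 0.47810^5 = 0.024980
P(M+2) = 5 × 0.47810^4 × 0.52190^1 = 0.136343
P(M+4) = 10 × 0.47810^3 × 0.52190^2 = 0.297667
P(M+6) = 10 × 0.47810^2 × 0.52190^3 = 0.324937
P(M+8) = 5 × 0.47810^1 × 0.52190^4 = 0.177353
P(M+10) = 0.52190^5 = 0.038720
The M+6 peak is largest (0.324937); scaling to 100 gives 7.7 : 42.0 : 91.6 : 100.0 : 54.6 : 11.9.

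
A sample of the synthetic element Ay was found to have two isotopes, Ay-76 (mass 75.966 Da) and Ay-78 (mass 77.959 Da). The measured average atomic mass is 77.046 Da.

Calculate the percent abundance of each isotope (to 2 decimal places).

Ay-76: 45.81%, Ay-78: 54.19%

Let x be the fractional abundance of Ay-76; then Ay-78 has abundance 1 − x.
75.966·x + 77.959·(1 − x) = 77.046
(75.966 − 77.959)·x = 77.046 − 77.959
x = -0.913 / -1.993 = 0.45810 → 45.81% Ay-76, 54.19% Ay-78.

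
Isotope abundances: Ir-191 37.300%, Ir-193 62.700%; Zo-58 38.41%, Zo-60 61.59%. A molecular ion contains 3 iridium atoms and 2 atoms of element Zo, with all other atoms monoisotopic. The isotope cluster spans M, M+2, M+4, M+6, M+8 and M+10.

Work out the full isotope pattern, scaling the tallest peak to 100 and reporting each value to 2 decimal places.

2.23 : 18.37 : 60.62 : 100.00 : 82.47 : 27.20

Iridium pattern (n=3): 0.05189512 : 0.26170165 : 0.43991135 : 0.24649188
Element Zo pattern (n=2): 0.14753281 : 0.47313438 : 0.37933281
Convolve the two distributions (both contribute in 2-u steps):
  M: 0.05189512×0.14753281 = 0.007656
  M+2: 0.05189512×0.47313438 + 0.26170165×0.14753281 = 0.063163
  M+4: 0.05189512×0.37933281 + 0.26170165×0.47313438 + 0.43991135×0.14753281 = 0.208407
  M+6: 0.26170165×0.37933281 + 0.43991135×0.47313438 + 0.24649188×0.14753281 = 0.343775
  M+8: 0.43991135×0.37933281 + 0.24649188×0.47313438 = 0.283497
  M+10: 0.24649188×0.37933281 = 0.093502
Scale to base peak (0.343775) = 100: 2.23 : 18.37 : 60.62 : 100.00 : 82.47 : 27.20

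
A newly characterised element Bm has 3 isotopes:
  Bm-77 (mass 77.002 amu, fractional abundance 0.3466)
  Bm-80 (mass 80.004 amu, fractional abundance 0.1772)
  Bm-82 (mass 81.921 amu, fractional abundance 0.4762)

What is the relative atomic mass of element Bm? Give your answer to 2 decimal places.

79.88 amu

Average mass = Σ (abundance × isotope mass) = 0.3466 × 77.002 + 0.1772 × 80.004 + 0.4762 × 81.921
= 26.6889 + 14.1767 + 39.0108 = 79.8764 amu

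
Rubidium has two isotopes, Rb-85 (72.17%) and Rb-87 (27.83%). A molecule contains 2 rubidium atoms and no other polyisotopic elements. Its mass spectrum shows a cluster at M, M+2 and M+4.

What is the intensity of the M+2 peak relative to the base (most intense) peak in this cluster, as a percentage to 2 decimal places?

77.12%

(0.7217 + 0.2783)^2 gives M 0.5209, M+2 0.4017, M+4 0.0775; the largest is M.
P(M) = C(2,0) × 0.7217^2 × 0.2783^0 = 1 × 0.52085089 × 1.0000 = 0.520851 (base)
P(M+2) = C(2,1) × 0.7217^1 × 0.2783^1 = 2 × 0.7217 × 0.2783 = 0.401698
Relative intensity = 0.401698 / 0.520851 × 100 = 77.12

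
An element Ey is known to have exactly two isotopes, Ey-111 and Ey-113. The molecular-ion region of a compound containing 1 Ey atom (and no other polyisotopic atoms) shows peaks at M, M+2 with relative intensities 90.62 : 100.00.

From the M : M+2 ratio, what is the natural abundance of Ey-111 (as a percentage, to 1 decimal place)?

If p is the fraction of Ey that is Ey-111, then I(M+2)/I(M) = [C(1,1)·p^0·(1−p)] / p^1 = 1·(1−p)/p = 100.00/90.62 = 1.1035
(1−p)/p = 1.1035/1 = 1.1035  ⇒  p = 1/(1 + 1.1035) = 0.4754
Ey-111: 47.5%, Ey-113: 52.5%.

47.5%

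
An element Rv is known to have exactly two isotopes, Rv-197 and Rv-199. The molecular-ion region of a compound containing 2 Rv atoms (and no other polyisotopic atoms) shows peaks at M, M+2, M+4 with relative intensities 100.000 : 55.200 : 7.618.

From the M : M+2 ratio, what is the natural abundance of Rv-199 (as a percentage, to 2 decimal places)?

21.63%

If p is the fraction of Rv that is Rv-197, then I(M+2)/I(M) = [C(2,1)·p^1·(1−p)] / p^2 = 2·(1−p)/p = 55.200/100.000 = 0.5520
(1−p)/p = 0.5520/2 = 0.2760  ⇒  p = 1/(1 + 0.2760) = 0.7837
Rv-197: 78.37%, Rv-199: 21.63%.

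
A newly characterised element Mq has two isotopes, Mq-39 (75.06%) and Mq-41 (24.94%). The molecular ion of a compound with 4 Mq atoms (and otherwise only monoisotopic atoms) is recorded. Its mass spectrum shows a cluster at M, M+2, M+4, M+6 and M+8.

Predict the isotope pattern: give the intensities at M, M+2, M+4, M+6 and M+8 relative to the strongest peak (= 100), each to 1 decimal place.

75.2 : 100.0 : 49.8 : 11.0 : 0.9

The 4 Mq atoms are independent, so intensities follow the terms of (0.7506 + 0.2494)^4.
P(M) = 0.7506^4 = 0.317420
P(M+2) = 4 × 0.7506^3 × 0.2494^1 = 0.421873
P(M+4) = 6 × 0.7506^2 × 0.2494^2 = 0.210262
P(M+6) = 4 × 0.7506^1 × 0.2494^3 = 0.046576
P(M+8) = 0.2494^4 = 0.003869
The M+2 peak is largest (0.421873); scaling to 100 gives 75.2 : 100.0 : 49.8 : 11.0 : 0.9.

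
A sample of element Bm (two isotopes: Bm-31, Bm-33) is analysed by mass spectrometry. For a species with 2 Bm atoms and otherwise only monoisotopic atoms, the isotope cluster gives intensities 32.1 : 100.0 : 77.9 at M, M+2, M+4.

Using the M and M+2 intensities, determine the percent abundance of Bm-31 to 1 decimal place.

Let p = fractional abundance of Bm-31. I(M+2)/I(M) = [C(2,1)·p^1·(1−p)] / p^2 = 2·(1−p)/p = 100.0/32.1 = 3.1153
(1−p)/p = 3.1153/2 = 1.5576  ⇒  p = 1/(1 + 1.5576) = 0.3910
Bm-31: 39.1%, Bm-33: 60.9%.

39.1%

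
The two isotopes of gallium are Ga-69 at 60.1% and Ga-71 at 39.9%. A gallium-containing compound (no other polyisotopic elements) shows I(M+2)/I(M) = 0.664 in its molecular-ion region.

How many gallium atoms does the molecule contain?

1

For n independent Ga atoms, I(M+2)/I(M) = n · (abundance Ga-71) / (abundance Ga-69) = n · 0.399/0.601.
n = 0.664 × 0.601/0.399 = 1.00 ≈ 1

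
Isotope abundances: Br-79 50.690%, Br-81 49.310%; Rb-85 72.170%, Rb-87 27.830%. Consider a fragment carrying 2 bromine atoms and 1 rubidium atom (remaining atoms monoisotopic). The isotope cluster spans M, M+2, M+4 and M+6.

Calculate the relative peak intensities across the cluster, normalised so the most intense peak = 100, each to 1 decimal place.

Bromine pattern (n=2): 0.25694761 : 0.49990478 : 0.24314761
Rubidium pattern (n=1): 0.7217 : 0.2783
Convolve the two distributions (both contribute in 2-u steps):
  M: 0.25694761×0.7217 = 0.185439
  M+2: 0.25694761×0.2783 + 0.49990478×0.7217 = 0.432290
  M+4: 0.49990478×0.2783 + 0.24314761×0.7217 = 0.314603
  M+6: 0.24314761×0.2783 = 0.067668
Scale to base peak (0.432290) = 100: 42.9 : 100.0 : 72.8 : 15.7

42.9 : 100.0 : 72.8 : 15.7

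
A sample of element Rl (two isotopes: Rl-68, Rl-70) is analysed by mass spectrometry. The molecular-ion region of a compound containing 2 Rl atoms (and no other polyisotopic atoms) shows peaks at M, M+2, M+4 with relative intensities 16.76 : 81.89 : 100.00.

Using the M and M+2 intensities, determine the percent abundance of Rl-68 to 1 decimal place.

29.0%

Let p = fractional abundance of Rl-68. I(M+2)/I(M) = [C(2,1)·p^1·(1−p)] / p^2 = 2·(1−p)/p = 81.89/16.76 = 4.8860
(1−p)/p = 4.8860/2 = 2.4430  ⇒  p = 1/(1 + 2.4430) = 0.2904
Rl-68: 29.0%, Rl-70: 71.0%.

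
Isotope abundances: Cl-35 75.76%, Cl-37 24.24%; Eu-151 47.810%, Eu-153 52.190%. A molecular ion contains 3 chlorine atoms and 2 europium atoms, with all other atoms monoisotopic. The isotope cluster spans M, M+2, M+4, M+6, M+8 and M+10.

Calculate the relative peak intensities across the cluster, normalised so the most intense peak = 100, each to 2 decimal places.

Chlorine pattern (n=3): 0.4348304 : 0.41738208 : 0.13354464 : 0.01424288
Europium pattern (n=2): 0.22857961 : 0.49904078 : 0.27237961
Convolve the two distributions (both contribute in 2-u steps):
  M: 0.4348304×0.22857961 = 0.099393
  M+2: 0.4348304×0.49904078 + 0.41738208×0.22857961 = 0.312403
  M+4: 0.4348304×0.27237961 + 0.41738208×0.49904078 + 0.13354464×0.22857961 = 0.357255
  M+6: 0.41738208×0.27237961 + 0.13354464×0.49904078 + 0.01424288×0.22857961 = 0.183586
  M+8: 0.13354464×0.27237961 + 0.01424288×0.49904078 = 0.043483
  M+10: 0.01424288×0.27237961 = 0.003879
Scale to base peak (0.357255) = 100: 27.82 : 87.45 : 100.00 : 51.39 : 12.17 : 1.09

27.82 : 87.45 : 100.00 : 51.39 : 12.17 : 1.09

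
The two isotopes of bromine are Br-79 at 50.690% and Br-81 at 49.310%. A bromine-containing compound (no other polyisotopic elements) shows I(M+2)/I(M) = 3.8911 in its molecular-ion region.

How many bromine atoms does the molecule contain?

The M+2/M ratio from n Br atoms is n · q/p = n · 0.49310/0.50690.
n = 3.8911 × 0.50690/0.49310 = 4.00 ≈ 4

4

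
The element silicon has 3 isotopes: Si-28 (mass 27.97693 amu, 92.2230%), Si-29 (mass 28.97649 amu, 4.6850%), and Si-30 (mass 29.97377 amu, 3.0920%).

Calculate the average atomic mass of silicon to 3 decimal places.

28.086 amu

Weight each isotope mass by its fractional abundance: 0.922230 × 27.97693 + 0.046850 × 28.97649 + 0.030920 × 29.97377
= 25.801164 + 1.357549 + 0.926789 = 28.085502 amu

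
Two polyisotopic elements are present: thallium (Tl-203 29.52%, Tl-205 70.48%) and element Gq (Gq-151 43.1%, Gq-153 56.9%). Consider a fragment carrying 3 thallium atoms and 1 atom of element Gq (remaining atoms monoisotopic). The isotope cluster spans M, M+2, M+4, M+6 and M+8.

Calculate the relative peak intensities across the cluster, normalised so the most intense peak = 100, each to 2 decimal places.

2.76 : 23.44 : 73.39 : 100.00 : 49.65

Thallium pattern (n=3): 0.02572463 : 0.18425524 : 0.43991564 : 0.35010449
Element Gq pattern (n=1): 0.4310 : 0.5690
Convolve the two distributions (both contribute in 2-u steps):
  M: 0.02572463×0.4310 = 0.011087
  M+2: 0.02572463×0.5690 + 0.18425524×0.4310 = 0.094051
  M+4: 0.18425524×0.5690 + 0.43991564×0.4310 = 0.294445
  M+6: 0.43991564×0.5690 + 0.35010449×0.4310 = 0.401207
  M+8: 0.35010449×0.5690 = 0.199209
Scale to base peak (0.401207) = 100: 2.76 : 23.44 : 73.39 : 100.00 : 49.65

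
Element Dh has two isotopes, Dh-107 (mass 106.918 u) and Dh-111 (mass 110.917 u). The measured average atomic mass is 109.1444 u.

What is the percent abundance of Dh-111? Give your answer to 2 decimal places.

55.67%

Writing the weighted mean with unknown fraction x of Dh-107:
106.918·x + 110.917·(1 − x) = 109.1444
(106.918 − 110.917)·x = 109.1444 − 110.917
x = -1.7726 / -3.999 = 0.44326 → 44.33% Dh-107, 55.67% Dh-111.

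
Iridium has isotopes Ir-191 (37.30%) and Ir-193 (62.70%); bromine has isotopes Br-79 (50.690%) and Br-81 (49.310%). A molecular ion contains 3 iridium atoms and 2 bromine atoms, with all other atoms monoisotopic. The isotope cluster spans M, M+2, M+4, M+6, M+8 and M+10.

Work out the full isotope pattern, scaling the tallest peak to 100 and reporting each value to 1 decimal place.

3.8 : 26.9 : 73.9 : 100.0 : 66.4 : 17.3

Iridium pattern (n=3): 0.05189512 : 0.26170165 : 0.43991135 : 0.24649188
Bromine pattern (n=2): 0.25694761 : 0.49990478 : 0.24314761
Convolve the two distributions (both contribute in 2-u steps):
  M: 0.05189512×0.25694761 = 0.013334
  M+2: 0.05189512×0.49990478 + 0.26170165×0.25694761 = 0.093186
  M+4: 0.05189512×0.24314761 + 0.26170165×0.49990478 + 0.43991135×0.25694761 = 0.256478
  M+6: 0.26170165×0.24314761 + 0.43991135×0.49990478 + 0.24649188×0.25694761 = 0.346881
  M+8: 0.43991135×0.24314761 + 0.24649188×0.49990478 = 0.230186
  M+10: 0.24649188×0.24314761 = 0.059934
Scale to base peak (0.346881) = 100: 3.8 : 26.9 : 73.9 : 100.0 : 66.4 : 17.3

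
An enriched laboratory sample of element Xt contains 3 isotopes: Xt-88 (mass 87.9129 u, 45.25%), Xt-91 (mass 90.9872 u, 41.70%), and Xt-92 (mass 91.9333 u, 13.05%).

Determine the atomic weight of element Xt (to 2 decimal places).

89.72 u

Weight each isotope mass by its fractional abundance: 0.4525 × 87.9129 + 0.4170 × 90.9872 + 0.1305 × 91.9333
= 39.78059 + 37.94166 + 11.99730 = 89.71955 u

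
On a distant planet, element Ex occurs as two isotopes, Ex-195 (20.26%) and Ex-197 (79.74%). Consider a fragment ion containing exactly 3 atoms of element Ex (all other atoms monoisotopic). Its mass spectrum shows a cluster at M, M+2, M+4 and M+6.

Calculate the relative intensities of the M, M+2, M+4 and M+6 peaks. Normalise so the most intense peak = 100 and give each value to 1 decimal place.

1.6 : 19.4 : 76.2 : 100.0

Each Ex atom is independently Ex-195 (p = 0.2026) or Ex-197 (q = 0.7974); the cluster is the binomial expansion (p + q)^3.
P(M) = 0.2026^3 = 0.008316
P(M+2) = 3 × 0.2026^2 × 0.7974^1 = 0.098192
P(M+4) = 3 × 0.2026^1 × 0.7974^2 = 0.386468
P(M+6) = 0.7974^3 = 0.507024
The M+6 peak is largest (0.507024); scaling to 100 gives 1.6 : 19.4 : 76.2 : 100.0.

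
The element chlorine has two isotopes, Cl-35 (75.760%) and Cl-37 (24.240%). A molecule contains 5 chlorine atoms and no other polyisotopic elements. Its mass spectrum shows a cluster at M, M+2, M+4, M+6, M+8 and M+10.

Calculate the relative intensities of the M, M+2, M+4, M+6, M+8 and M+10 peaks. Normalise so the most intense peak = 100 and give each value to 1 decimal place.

62.5 : 100.0 : 64.0 : 20.5 : 3.3 : 0.2

The 5 Cl atoms are independent, so intensities follow the terms of (0.75760 + 0.24240)^5.
P(M) = 0.75760^5 = 0.249574
P(M+2) = 5 × 0.75760^4 × 0.24240^1 = 0.399266
P(M+4) = 10 × 0.75760^3 × 0.24240^2 = 0.255497
P(M+6) = 10 × 0.75760^2 × 0.24240^3 = 0.081748
P(M+8) = 5 × 0.75760^1 × 0.24240^4 = 0.013078
P(M+10) = 0.24240^5 = 0.000837
The M+2 peak is largest (0.399266); scaling to 100 gives 62.5 : 100.0 : 64.0 : 20.5 : 3.3 : 0.2.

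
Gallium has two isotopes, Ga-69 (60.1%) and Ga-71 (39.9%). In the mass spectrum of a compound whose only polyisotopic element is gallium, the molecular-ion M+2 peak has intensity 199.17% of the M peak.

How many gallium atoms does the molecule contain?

3

For n independent Ga atoms, I(M+2)/I(M) = n · (abundance Ga-71) / (abundance Ga-69) = n · 0.399/0.601.
n = 1.9917 × 0.601/0.399 = 3.00 ≈ 3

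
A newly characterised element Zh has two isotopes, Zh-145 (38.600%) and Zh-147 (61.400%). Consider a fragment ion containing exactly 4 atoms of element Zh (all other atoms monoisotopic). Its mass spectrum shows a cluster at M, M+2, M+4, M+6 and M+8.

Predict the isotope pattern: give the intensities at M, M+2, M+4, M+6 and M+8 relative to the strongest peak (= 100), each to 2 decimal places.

6.21 : 39.52 : 94.30 : 100.00 : 39.77

Each Zh atom is independently Zh-145 (p = 0.38600) or Zh-147 (q = 0.61400); the cluster is the binomial expansion (p + q)^4.
P(M) = 0.38600^4 = 0.022200
P(M+2) = 4 × 0.38600^3 × 0.61400^1 = 0.141251
P(M+4) = 6 × 0.38600^2 × 0.61400^2 = 0.337025
P(M+6) = 4 × 0.38600^1 × 0.61400^3 = 0.357398
P(M+8) = 0.61400^4 = 0.142126
The M+6 peak is largest (0.357398); scaling to 100 gives 6.21 : 39.52 : 94.30 : 100.00 : 39.77.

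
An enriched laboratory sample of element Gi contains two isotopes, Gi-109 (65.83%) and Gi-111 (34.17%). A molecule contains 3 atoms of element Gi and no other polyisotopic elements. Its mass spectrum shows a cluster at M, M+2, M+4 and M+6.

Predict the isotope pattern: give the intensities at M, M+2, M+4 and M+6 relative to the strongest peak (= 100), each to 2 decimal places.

64.22 : 100.00 : 51.91 : 8.98

The 3 Gi atoms are independent, so intensities follow the terms of (0.6583 + 0.3417)^3.
P(M) = 0.6583^3 = 0.285280
P(M+2) = 3 × 0.6583^2 × 0.3417^1 = 0.444236
P(M+4) = 3 × 0.6583^1 × 0.3417^2 = 0.230587
P(M+6) = 0.3417^3 = 0.039897
The M+2 peak is largest (0.444236); scaling to 100 gives 64.22 : 100.00 : 51.91 : 8.98.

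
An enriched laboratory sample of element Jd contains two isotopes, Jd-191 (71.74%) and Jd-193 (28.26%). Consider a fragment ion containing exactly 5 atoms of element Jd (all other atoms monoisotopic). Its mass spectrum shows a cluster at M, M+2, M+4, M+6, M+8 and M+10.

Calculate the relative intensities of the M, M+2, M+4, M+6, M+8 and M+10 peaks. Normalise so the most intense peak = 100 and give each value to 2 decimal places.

The 5 Jd atoms are independent, so intensities follow the terms of (0.7174 + 0.2826)^5.
P(M) = 0.7174^5 = 0.190023
P(M+2) = 5 × 0.7174^4 × 0.2826^1 = 0.374272
P(M+4) = 10 × 0.7174^3 × 0.2826^2 = 0.294869
P(M+6) = 10 × 0.7174^2 × 0.2826^3 = 0.116155
P(M+8) = 5 × 0.7174^1 × 0.2826^4 = 0.022878
P(M+10) = 0.2826^5 = 0.001802
The M+2 peak is largest (0.374272); scaling to 100 gives 50.77 : 100.00 : 78.78 : 31.03 : 6.11 : 0.48.

50.77 : 100.00 : 78.78 : 31.03 : 6.11 : 0.48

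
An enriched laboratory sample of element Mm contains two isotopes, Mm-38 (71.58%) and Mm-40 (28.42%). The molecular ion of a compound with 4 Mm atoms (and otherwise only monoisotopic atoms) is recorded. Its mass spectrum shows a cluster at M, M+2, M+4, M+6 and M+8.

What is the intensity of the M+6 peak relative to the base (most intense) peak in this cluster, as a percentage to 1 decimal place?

(0.7158 + 0.2842)^4 gives M 0.2625, M+2 0.4169, M+4 0.2483, M+6 0.0657, M+8 0.0065; the largest is M+2.
P(M+2) = C(4,1) × 0.7158^3 × 0.2842^1 = 4 × 0.36675419 × 0.2842 = 0.416926 (base)
P(M+6) = C(4,3) × 0.7158^1 × 0.2842^3 = 4 × 0.7158 × 0.02295473 = 0.065724
Relative intensity = 0.065724 / 0.416926 × 100 = 15.8

15.8%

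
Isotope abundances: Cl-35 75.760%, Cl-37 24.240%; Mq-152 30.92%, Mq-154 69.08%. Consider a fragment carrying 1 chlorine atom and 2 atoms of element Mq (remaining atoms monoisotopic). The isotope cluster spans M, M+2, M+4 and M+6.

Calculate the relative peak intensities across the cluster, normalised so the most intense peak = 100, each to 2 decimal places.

Chlorine pattern (n=1): 0.7576 : 0.2424
Element Mq pattern (n=2): 0.09560464 : 0.42719072 : 0.47720464
Convolve the two distributions (both contribute in 2-u steps):
  M: 0.7576×0.09560464 = 0.072430
  M+2: 0.7576×0.42719072 + 0.2424×0.09560464 = 0.346814
  M+4: 0.7576×0.47720464 + 0.2424×0.42719072 = 0.465081
  M+6: 0.2424×0.47720464 = 0.115674
Scale to base peak (0.465081) = 100: 15.57 : 74.57 : 100.00 : 24.87

15.57 : 74.57 : 100.00 : 24.87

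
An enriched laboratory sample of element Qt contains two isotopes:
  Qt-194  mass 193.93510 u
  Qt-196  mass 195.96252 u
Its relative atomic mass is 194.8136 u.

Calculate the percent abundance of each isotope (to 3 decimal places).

With x = fraction of Qt-194 (so Qt-196 is 1 − x):
193.93510·x + 195.96252·(1 − x) = 194.8136
(193.93510 − 195.96252)·x = 194.8136 − 195.96252
x = -1.14892 / -2.02742 = 0.56669 → 56.669% Qt-194, 43.331% Qt-196.

Qt-194: 56.669%, Qt-196: 43.331%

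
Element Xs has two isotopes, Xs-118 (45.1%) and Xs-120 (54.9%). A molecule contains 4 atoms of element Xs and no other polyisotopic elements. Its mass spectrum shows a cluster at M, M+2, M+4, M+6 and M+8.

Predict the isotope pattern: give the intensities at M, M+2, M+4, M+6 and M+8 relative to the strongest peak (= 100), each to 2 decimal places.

Each Xs atom is independently Xs-118 (p = 0.451) or Xs-120 (q = 0.549); the cluster is the binomial expansion (p + q)^4.
P(M) = 0.451^4 = 0.041372
P(M+2) = 4 × 0.451^3 × 0.549^1 = 0.201448
P(M+4) = 6 × 0.451^2 × 0.549^2 = 0.367832
P(M+6) = 4 × 0.451^1 × 0.549^3 = 0.298506
P(M+8) = 0.549^4 = 0.090843
The M+4 peak is largest (0.367832); scaling to 100 gives 11.25 : 54.77 : 100.00 : 81.15 : 24.70.

11.25 : 54.77 : 100.00 : 81.15 : 24.70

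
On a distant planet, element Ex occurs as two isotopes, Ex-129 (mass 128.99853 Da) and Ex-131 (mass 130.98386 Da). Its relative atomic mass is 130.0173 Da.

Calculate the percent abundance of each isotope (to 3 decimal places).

Writing the weighted mean with unknown fraction x of Ex-129:
128.99853·x + 130.98386·(1 − x) = 130.0173
(128.99853 − 130.98386)·x = 130.0173 − 130.98386
x = -0.96656 / -1.98533 = 0.48685 → 48.685% Ex-129, 51.315% Ex-131.

Ex-129: 48.685%, Ex-131: 51.315%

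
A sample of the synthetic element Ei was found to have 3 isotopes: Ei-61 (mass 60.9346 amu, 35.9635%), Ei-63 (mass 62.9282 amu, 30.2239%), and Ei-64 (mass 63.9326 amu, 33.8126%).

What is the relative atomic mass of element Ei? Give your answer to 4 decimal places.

62.5508 amu

Average mass = Σ (abundance × isotope mass) = 0.359635 × 60.9346 + 0.302239 × 62.9282 + 0.338126 × 63.9326
= 21.91421 + 19.01936 + 21.61727 = 62.55084 amu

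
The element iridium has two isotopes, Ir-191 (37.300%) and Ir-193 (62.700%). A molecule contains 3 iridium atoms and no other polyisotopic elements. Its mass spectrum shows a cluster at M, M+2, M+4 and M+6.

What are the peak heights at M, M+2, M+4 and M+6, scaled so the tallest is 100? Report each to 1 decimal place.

The 3 Ir atoms are independent, so intensities follow the terms of (0.37300 + 0.62700)^3.
P(M) = 0.37300^3 = 0.051895
P(M+2) = 3 × 0.37300^2 × 0.62700^1 = 0.261702
P(M+4) = 3 × 0.37300^1 × 0.62700^2 = 0.439911
P(M+6) = 0.62700^3 = 0.246492
The M+4 peak is largest (0.439911); scaling to 100 gives 11.8 : 59.5 : 100.0 : 56.0.

11.8 : 59.5 : 100.0 : 56.0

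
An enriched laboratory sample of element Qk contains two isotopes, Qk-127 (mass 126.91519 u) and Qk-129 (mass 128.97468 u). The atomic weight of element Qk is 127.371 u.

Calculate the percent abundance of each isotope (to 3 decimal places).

Qk-127: 77.868%, Qk-129: 22.132%

Let x be the fractional abundance of Qk-127; then Qk-129 has abundance 1 − x.
126.91519·x + 128.97468·(1 − x) = 127.371
(126.91519 − 128.97468)·x = 127.371 − 128.97468
x = -1.60368 / -2.05949 = 0.77868 → 77.868% Qk-127, 22.132% Qk-129.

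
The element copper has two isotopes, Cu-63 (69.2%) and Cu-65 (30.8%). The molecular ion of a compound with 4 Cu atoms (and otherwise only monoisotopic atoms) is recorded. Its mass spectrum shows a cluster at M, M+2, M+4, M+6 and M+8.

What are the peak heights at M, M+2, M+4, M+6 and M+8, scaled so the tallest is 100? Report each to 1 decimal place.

56.2 : 100.0 : 66.8 : 19.8 : 2.2

Expanding (0.692 + 0.308)^4:
P(M) = 0.692^4 = 0.229311
P(M+2) = 4 × 0.692^3 × 0.308^1 = 0.408253
P(M+4) = 6 × 0.692^2 × 0.308^2 = 0.272562
P(M+6) = 4 × 0.692^1 × 0.308^3 = 0.080876
P(M+8) = 0.308^4 = 0.008999
The M+2 peak is largest (0.408253); scaling to 100 gives 56.2 : 100.0 : 66.8 : 19.8 : 2.2.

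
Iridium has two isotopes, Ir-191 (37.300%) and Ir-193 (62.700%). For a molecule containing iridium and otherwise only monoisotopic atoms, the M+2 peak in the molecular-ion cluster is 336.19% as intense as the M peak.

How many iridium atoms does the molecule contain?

For n independent Ir atoms, I(M+2)/I(M) = n · (abundance Ir-193) / (abundance Ir-191) = n · 0.62700/0.37300.
n = 3.3619 × 0.37300/0.62700 = 2.00 ≈ 2

2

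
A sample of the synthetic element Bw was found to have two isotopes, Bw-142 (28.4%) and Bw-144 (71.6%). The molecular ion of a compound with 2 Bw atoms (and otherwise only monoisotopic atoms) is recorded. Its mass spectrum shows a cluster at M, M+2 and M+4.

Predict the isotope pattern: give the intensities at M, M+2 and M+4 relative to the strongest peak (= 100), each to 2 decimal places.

The 2 Bw atoms are independent, so intensities follow the terms of (0.284 + 0.716)^2.
P(M) = 0.284^2 = 0.080656
P(M+2) = 2 × 0.284^1 × 0.716^1 = 0.406688
P(M+4) = 0.716^2 = 0.512656
The M+4 peak is largest (0.512656); scaling to 100 gives 15.73 : 79.33 : 100.00.

15.73 : 79.33 : 100.00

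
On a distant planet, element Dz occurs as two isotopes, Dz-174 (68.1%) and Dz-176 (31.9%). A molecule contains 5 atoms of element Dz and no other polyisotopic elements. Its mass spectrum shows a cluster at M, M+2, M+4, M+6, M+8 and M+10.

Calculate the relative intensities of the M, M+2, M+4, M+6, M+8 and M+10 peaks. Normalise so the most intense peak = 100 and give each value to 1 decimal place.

42.7 : 100.0 : 93.7 : 43.9 : 10.3 : 1.0

Expanding (0.681 + 0.319)^5:
P(M) = 0.681^5 = 0.146466
P(M+2) = 5 × 0.681^4 × 0.319^1 = 0.343043
P(M+4) = 10 × 0.681^3 × 0.319^2 = 0.321383
P(M+6) = 10 × 0.681^2 × 0.319^3 = 0.150545
P(M+8) = 5 × 0.681^1 × 0.319^4 = 0.035260
P(M+10) = 0.319^5 = 0.003303
The M+2 peak is largest (0.343043); scaling to 100 gives 42.7 : 100.0 : 93.7 : 43.9 : 10.3 : 1.0.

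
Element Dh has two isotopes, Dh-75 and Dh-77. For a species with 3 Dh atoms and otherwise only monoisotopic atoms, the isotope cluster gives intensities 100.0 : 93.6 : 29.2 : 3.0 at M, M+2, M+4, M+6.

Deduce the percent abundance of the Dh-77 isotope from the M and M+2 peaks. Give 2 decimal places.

23.78%

Let p = fractional abundance of Dh-75. I(M+2)/I(M) = [C(3,1)·p^2·(1−p)] / p^3 = 3·(1−p)/p = 93.6/100.0 = 0.9360
(1−p)/p = 0.9360/3 = 0.3120  ⇒  p = 1/(1 + 0.3120) = 0.7622
Dh-75: 76.22%, Dh-77: 23.78%.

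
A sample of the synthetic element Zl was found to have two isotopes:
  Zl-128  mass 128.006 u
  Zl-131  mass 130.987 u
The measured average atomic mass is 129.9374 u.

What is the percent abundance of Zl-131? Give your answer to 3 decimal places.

Writing the weighted mean with unknown fraction x of Zl-128:
128.006·x + 130.987·(1 − x) = 129.9374
(128.006 − 130.987)·x = 129.9374 − 130.987
x = -1.0496 / -2.981 = 0.35210 → 35.210% Zl-128, 64.790% Zl-131.

64.790%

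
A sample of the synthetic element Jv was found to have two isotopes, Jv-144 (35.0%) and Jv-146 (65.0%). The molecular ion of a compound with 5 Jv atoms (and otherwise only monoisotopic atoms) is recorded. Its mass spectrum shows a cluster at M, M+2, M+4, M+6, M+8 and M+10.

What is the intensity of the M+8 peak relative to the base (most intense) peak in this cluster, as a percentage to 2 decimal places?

Term probabilities: M 0.0053, M+2 0.0488, M+4 0.1811, M+6 0.3364, M+8 0.3124, M+10 0.1160. Base peak = M+6.
P(M+6) = C(5,3) × 0.350^2 × 0.650^3 = 10 × 0.1225 × 0.274625 = 0.336416 (base)
P(M+8) = C(5,4) × 0.350^1 × 0.650^4 = 5 × 0.3500 × 0.17850625 = 0.312386
Relative intensity = 0.312386 / 0.336416 × 100 = 92.86

92.86%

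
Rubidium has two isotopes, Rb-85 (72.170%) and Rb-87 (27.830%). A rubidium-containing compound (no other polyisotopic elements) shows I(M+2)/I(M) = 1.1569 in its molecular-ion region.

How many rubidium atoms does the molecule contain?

3

With n Rb atoms, P(M+2)/P(M) = C(n,1)·p^(n−1)q / p^n = n·q/p = n · 0.27830/0.72170.
n = 1.1569 × 0.72170/0.27830 = 3.00 ≈ 3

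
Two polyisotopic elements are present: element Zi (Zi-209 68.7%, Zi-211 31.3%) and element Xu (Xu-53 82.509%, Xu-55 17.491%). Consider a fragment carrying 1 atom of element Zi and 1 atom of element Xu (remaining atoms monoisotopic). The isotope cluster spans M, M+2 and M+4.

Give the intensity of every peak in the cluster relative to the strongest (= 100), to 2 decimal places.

100.00 : 66.76 : 9.66

Element Zi pattern (n=1): 0.6870 : 0.3130
Element Xu pattern (n=1): 0.82509 : 0.17491
Convolve the two distributions (both contribute in 2-u steps):
  M: 0.6870×0.82509 = 0.566837
  M+2: 0.6870×0.17491 + 0.3130×0.82509 = 0.378416
  M+4: 0.3130×0.17491 = 0.054747
Scale to base peak (0.566837) = 100: 100.00 : 66.76 : 9.66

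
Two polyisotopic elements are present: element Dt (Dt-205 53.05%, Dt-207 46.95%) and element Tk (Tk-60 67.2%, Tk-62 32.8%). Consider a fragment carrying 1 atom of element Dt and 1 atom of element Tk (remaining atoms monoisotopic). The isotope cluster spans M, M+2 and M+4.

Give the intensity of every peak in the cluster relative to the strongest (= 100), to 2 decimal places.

72.83 : 100.00 : 31.46

Element Dt pattern (n=1): 0.5305 : 0.4695
Element Tk pattern (n=1): 0.6720 : 0.3280
Convolve the two distributions (both contribute in 2-u steps):
  M: 0.5305×0.6720 = 0.356496
  M+2: 0.5305×0.3280 + 0.4695×0.6720 = 0.489508
  M+4: 0.4695×0.3280 = 0.153996
Scale to base peak (0.489508) = 100: 72.83 : 100.00 : 31.46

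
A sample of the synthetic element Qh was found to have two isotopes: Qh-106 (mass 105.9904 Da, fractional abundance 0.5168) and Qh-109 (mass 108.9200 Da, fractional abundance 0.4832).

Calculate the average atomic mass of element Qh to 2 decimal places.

Weight each isotope mass by its fractional abundance: 0.5168 × 105.9904 + 0.4832 × 108.9200
= 54.77584 + 52.63014 = 107.40598 Da

107.41 Da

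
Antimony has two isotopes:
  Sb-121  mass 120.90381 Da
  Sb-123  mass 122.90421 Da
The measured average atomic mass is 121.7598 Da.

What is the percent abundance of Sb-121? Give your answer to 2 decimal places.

With x = fraction of Sb-121 (so Sb-123 is 1 − x):
120.90381·x + 122.90421·(1 − x) = 121.7598
(120.90381 − 122.90421)·x = 121.7598 − 122.90421
x = -1.14441 / -2.00040 = 0.57209 → 57.21% Sb-121, 42.79% Sb-123.

57.21%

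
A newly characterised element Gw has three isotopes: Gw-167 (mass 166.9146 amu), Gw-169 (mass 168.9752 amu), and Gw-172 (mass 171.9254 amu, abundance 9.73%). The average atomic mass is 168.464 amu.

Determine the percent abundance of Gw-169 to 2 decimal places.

Let x and y be the fractions of Gw-167 and Gw-169. Then x + y = 1 − 0.0973 = 0.9027 and 166.9146x + 168.9752y = 168.464 − 0.0973×171.9254 = 151.73565858.
Substituting: 166.9146x + 168.9752(0.9027 − x) = 151.73565858
(166.9146 − 168.9752)x = -0.79825446  ⇒  x = 0.38739, y = 0.51531
Gw-167: 38.74%, Gw-169: 51.53%.

51.53%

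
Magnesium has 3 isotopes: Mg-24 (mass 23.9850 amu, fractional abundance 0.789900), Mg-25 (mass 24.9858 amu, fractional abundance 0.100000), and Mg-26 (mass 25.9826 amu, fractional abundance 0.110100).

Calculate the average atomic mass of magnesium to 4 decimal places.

24.3050 amu

Ar = Σ fᵢ·mᵢ = 0.789900 × 23.9850 + 0.100000 × 24.9858 + 0.110100 × 25.9826
= 18.94575 + 2.49858 + 2.86068 = 24.30501 amu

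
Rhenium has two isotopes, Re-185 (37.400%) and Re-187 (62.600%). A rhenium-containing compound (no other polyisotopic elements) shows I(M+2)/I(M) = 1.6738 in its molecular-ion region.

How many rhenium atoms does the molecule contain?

The M+2/M ratio from n Re atoms is n · q/p = n · 0.62600/0.37400.
n = 1.6738 × 0.37400/0.62600 = 1.00 ≈ 1

1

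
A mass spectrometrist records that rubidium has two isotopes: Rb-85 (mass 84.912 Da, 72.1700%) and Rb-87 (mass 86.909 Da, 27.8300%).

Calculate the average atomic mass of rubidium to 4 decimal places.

85.4678 Da

Ar = Σ fᵢ·mᵢ = 0.721700 × 84.912 + 0.278300 × 86.909
= 61.28099 + 24.18677 = 85.46776 Da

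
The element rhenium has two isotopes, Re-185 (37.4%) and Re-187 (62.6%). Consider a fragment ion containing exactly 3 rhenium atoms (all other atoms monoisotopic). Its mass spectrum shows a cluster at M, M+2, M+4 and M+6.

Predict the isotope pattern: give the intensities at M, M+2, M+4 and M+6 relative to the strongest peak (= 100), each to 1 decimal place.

11.9 : 59.7 : 100.0 : 55.8

Each Re atom is independently Re-185 (p = 0.374) or Re-187 (q = 0.626); the cluster is the binomial expansion (p + q)^3.
P(M) = 0.374^3 = 0.052314
P(M+2) = 3 × 0.374^2 × 0.626^1 = 0.262687
P(M+4) = 3 × 0.374^1 × 0.626^2 = 0.439685
P(M+6) = 0.626^3 = 0.245314
The M+4 peak is largest (0.439685); scaling to 100 gives 11.9 : 59.7 : 100.0 : 55.8.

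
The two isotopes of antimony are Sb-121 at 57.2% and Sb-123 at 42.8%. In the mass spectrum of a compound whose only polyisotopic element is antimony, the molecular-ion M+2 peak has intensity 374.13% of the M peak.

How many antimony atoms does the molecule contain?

For n independent Sb atoms, I(M+2)/I(M) = n · (abundance Sb-123) / (abundance Sb-121) = n · 0.428/0.572.
n = 3.7413 × 0.572/0.428 = 5.00 ≈ 5

5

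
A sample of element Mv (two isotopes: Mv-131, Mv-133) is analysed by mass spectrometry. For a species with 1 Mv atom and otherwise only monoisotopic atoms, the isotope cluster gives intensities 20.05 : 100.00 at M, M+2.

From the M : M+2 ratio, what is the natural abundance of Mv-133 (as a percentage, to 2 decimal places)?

Write p for the Mv-131 fraction. I(M+2)/I(M) = [C(1,1)·p^0·(1−p)] / p^1 = 1·(1−p)/p = 100.00/20.05 = 4.9875
(1−p)/p = 4.9875/1 = 4.9875  ⇒  p = 1/(1 + 4.9875) = 0.1670
Mv-131: 16.70%, Mv-133: 83.30%.

83.30%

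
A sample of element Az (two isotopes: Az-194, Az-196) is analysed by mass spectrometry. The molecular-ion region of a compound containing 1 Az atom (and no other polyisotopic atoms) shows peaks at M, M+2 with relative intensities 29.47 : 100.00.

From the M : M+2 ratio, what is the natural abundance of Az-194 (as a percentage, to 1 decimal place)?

22.8%

If p is the fraction of Az that is Az-194, then I(M+2)/I(M) = [C(1,1)·p^0·(1−p)] / p^1 = 1·(1−p)/p = 100.00/29.47 = 3.3933
(1−p)/p = 3.3933/1 = 3.3933  ⇒  p = 1/(1 + 3.3933) = 0.2276
Az-194: 22.8%, Az-196: 77.2%.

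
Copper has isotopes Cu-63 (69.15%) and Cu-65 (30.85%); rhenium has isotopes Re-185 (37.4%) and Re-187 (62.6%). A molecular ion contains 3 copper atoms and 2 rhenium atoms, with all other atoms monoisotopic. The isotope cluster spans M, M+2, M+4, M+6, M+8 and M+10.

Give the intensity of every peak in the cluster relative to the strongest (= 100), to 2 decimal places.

Copper pattern (n=3): 0.33065611 : 0.44254842 : 0.19743483 : 0.02936064
Rhenium pattern (n=2): 0.139876 : 0.468248 : 0.391876
Convolve the two distributions (both contribute in 2-u steps):
  M: 0.33065611×0.139876 = 0.046251
  M+2: 0.33065611×0.468248 + 0.44254842×0.139876 = 0.216731
  M+4: 0.33065611×0.391876 + 0.44254842×0.468248 + 0.19743483×0.139876 = 0.364415
  M+6: 0.44254842×0.391876 + 0.19743483×0.468248 + 0.02936064×0.139876 = 0.269979
  M+8: 0.19743483×0.391876 + 0.02936064×0.468248 = 0.091118
  M+10: 0.02936064×0.391876 = 0.011506
Scale to base peak (0.364415) = 100: 12.69 : 59.47 : 100.00 : 74.09 : 25.00 : 3.16

12.69 : 59.47 : 100.00 : 74.09 : 25.00 : 3.16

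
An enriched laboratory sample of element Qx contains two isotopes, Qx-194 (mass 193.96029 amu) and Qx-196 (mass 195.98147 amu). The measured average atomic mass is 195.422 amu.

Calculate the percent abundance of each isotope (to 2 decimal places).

With x = fraction of Qx-194 (so Qx-196 is 1 − x):
193.96029·x + 195.98147·(1 − x) = 195.422
(193.96029 − 195.98147)·x = 195.422 − 195.98147
x = -0.55947 / -2.02118 = 0.27680 → 27.68% Qx-194, 72.32% Qx-196.

Qx-194: 27.68%, Qx-196: 72.32%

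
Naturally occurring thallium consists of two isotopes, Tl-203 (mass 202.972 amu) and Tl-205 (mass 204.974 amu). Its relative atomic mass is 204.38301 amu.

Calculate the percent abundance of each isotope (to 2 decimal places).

Tl-203: 29.52%, Tl-205: 70.48%

With x = fraction of Tl-203 (so Tl-205 is 1 − x):
202.972·x + 204.974·(1 − x) = 204.38301
(202.972 − 204.974)·x = 204.38301 − 204.974
x = -0.59099 / -2.002 = 0.29520 → 29.52% Tl-203, 70.48% Tl-205.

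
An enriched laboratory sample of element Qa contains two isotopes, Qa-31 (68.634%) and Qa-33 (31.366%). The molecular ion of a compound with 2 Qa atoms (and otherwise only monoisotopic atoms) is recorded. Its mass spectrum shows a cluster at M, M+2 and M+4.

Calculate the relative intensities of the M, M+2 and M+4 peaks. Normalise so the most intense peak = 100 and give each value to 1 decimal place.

100.0 : 91.4 : 20.9

Each Qa atom is independently Qa-31 (p = 0.68634) or Qa-33 (q = 0.31366); the cluster is the binomial expansion (p + q)^2.
P(M) = 0.68634^2 = 0.471063
P(M+2) = 2 × 0.68634^1 × 0.31366^1 = 0.430555
P(M+4) = 0.31366^2 = 0.098383
The M peak is largest (0.471063); scaling to 100 gives 100.0 : 91.4 : 20.9.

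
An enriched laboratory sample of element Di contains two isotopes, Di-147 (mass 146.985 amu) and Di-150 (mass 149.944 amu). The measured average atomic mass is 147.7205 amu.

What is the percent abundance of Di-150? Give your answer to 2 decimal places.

24.86%

Writing the weighted mean with unknown fraction x of Di-147:
146.985·x + 149.944·(1 − x) = 147.7205
(146.985 − 149.944)·x = 147.7205 − 149.944
x = -2.2235 / -2.959 = 0.75144 → 75.14% Di-147, 24.86% Di-150.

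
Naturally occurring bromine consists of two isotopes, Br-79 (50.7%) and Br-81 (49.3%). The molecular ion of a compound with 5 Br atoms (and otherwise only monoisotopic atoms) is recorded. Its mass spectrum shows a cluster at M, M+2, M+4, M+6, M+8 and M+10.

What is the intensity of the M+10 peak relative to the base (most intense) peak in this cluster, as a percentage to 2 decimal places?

Term probabilities: M 0.0335, M+2 0.1629, M+4 0.3168, M+6 0.3080, M+8 0.1497, M+10 0.0291. Base peak = M+4.
P(M+4) = C(5,2) × 0.507^3 × 0.493^2 = 10 × 0.13032384 × 0.243049 = 0.316751 (base)
P(M+10) = C(5,5) × 0.507^0 × 0.493^5 = 1 × 1.0000 × 0.0291229 = 0.029123
Relative intensity = 0.029123 / 0.316751 × 100 = 9.19

9.19%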